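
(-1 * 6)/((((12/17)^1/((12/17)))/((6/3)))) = -12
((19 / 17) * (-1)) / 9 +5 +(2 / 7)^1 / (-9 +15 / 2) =5018 / 1071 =4.69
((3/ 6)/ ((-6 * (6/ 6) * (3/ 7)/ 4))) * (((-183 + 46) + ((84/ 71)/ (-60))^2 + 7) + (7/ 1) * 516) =-1023911231/ 378075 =-2708.22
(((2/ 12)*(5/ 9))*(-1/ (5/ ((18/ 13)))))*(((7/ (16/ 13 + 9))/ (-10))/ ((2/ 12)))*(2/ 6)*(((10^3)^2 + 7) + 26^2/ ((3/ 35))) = 3023681/ 855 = 3536.47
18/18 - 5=-4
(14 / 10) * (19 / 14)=19 / 10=1.90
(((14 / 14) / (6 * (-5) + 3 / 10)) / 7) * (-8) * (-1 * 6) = -160 / 693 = -0.23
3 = 3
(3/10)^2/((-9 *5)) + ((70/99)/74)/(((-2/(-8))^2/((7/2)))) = 0.53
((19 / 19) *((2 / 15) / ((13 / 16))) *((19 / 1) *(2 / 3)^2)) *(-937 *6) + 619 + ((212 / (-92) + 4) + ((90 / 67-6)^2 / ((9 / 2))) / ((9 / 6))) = -432871480316 / 60399495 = -7166.81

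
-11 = -11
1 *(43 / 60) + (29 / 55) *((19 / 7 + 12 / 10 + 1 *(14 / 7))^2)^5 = 50266970259278711411149277 / 1820641253320312500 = 27609486.58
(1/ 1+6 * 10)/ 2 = 61/ 2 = 30.50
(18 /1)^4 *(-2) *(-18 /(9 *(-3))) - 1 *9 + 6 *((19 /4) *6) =-139806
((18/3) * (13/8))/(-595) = -39/2380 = -0.02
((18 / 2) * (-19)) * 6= -1026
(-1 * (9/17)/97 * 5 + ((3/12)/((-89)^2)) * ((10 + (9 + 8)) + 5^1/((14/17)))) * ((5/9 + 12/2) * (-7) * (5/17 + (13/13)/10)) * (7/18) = 531212168543/2877760133280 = 0.18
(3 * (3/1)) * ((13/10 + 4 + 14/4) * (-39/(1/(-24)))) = 370656/5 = 74131.20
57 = 57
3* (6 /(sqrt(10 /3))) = 9* sqrt(30) /5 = 9.86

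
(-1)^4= 1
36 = 36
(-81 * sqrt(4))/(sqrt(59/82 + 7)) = -54 * sqrt(51906)/211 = -58.31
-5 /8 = -0.62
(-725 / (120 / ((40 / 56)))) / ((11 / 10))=-3625 / 924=-3.92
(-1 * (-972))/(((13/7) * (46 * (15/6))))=6804/1495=4.55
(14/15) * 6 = 28/5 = 5.60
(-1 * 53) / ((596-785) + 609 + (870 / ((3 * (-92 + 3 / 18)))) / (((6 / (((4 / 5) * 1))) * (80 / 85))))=-2014 / 15943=-0.13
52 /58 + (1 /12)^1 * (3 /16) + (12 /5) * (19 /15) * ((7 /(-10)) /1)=-282071 /232000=-1.22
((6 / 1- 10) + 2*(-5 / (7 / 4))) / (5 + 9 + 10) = -17 / 42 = -0.40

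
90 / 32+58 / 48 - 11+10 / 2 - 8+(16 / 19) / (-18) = -27431 / 2736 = -10.03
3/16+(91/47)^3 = 12368605/1661168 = 7.45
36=36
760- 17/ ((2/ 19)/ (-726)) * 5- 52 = 586953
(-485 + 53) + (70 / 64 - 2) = -13853 / 32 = -432.91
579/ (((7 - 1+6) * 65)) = 193/ 260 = 0.74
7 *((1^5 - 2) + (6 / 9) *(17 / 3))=175 / 9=19.44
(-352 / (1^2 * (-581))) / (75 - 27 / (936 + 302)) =435776 / 53930163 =0.01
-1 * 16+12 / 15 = -76 / 5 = -15.20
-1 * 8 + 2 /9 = -70 /9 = -7.78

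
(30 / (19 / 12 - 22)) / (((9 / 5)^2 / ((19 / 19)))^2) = -5000 / 35721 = -0.14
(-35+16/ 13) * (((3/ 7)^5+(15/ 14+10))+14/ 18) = -1575600413/ 3932838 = -400.63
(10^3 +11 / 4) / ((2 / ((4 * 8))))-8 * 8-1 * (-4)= 15984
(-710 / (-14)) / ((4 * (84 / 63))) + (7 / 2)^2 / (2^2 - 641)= 13817 / 1456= 9.49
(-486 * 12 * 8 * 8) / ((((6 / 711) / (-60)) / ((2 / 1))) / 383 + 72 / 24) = -2032805652480 / 16338779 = -124416.01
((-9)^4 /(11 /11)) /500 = 6561 /500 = 13.12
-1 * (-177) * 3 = 531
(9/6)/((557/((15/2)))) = 0.02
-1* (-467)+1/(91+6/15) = 213424/457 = 467.01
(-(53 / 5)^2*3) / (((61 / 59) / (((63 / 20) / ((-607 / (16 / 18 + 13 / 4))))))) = 518572299 / 74054000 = 7.00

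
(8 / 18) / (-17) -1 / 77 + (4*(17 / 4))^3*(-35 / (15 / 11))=-1485588488 / 11781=-126100.37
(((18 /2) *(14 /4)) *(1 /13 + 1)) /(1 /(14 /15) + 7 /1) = 4.20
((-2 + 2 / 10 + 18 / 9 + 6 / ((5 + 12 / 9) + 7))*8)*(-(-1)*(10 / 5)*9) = 468 / 5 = 93.60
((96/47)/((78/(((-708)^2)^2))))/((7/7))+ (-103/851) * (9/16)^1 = 54739718051093379/8319376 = 6579786518.98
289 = 289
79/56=1.41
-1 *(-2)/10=1/5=0.20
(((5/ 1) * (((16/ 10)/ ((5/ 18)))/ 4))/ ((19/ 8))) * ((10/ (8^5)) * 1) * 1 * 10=45/ 4864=0.01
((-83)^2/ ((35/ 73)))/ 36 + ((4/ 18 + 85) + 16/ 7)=613157/ 1260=486.63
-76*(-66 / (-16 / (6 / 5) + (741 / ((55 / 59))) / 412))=-340987680 / 775243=-439.85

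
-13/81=-0.16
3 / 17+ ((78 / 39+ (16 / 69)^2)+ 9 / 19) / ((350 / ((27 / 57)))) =204404177 / 1136265550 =0.18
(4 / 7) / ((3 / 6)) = 8 / 7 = 1.14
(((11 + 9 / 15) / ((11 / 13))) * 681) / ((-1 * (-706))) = 256737 / 19415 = 13.22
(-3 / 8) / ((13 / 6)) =-9 / 52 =-0.17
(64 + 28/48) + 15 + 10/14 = 80.30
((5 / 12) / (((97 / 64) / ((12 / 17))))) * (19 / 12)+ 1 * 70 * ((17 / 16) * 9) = 26503345 / 39576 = 669.68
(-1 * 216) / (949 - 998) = 216 / 49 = 4.41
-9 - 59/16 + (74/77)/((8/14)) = -1937/176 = -11.01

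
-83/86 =-0.97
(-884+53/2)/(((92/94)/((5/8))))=-403025/736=-547.59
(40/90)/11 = 4/99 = 0.04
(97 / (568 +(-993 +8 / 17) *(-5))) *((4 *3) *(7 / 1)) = 138516 / 94021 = 1.47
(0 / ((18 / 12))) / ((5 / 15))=0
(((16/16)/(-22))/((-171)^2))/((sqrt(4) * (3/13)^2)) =-169/11579436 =-0.00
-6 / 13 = -0.46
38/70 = 19/35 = 0.54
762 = 762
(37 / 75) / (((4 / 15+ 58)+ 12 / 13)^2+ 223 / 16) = 300144 / 2139963799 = 0.00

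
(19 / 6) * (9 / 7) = 57 / 14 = 4.07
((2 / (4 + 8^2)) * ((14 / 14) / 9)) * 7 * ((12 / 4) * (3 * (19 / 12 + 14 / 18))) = 35 / 72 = 0.49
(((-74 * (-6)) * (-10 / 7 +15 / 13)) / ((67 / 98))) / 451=-155400 / 392821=-0.40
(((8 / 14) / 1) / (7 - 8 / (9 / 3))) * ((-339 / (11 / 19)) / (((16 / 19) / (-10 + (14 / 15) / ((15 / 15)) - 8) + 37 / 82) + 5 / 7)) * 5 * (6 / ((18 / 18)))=-9633674880 / 4641923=-2075.36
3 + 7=10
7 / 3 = 2.33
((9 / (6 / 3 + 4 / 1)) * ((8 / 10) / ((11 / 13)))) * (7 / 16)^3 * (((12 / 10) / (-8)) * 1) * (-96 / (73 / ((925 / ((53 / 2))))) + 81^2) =-1011578465079 / 8716083200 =-116.06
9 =9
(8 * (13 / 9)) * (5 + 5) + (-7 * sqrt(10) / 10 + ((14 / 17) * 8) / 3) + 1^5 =18169 / 153 - 7 * sqrt(10) / 10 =116.54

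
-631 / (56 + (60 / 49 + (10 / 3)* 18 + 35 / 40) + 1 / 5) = -1236760 / 231867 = -5.33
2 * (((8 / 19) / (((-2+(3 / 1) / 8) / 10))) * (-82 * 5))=524800 / 247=2124.70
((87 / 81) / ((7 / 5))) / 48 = 145 / 9072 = 0.02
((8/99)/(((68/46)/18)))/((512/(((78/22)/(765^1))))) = 299/33570240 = 0.00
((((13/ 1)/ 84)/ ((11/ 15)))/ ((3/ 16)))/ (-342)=-130/ 39501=-0.00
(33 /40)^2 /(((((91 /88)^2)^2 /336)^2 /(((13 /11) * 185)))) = 474242855170555772928 /36911501382665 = 12848105.26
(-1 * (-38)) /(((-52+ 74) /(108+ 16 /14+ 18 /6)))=14915 /77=193.70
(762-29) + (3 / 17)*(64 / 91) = 1134143 / 1547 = 733.12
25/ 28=0.89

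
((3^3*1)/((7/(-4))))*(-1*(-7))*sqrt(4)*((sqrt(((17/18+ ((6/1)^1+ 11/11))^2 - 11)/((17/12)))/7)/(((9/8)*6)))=-32*sqrt(861135)/1071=-27.73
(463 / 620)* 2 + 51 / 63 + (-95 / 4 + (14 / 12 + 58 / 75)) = -1269901 / 65100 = -19.51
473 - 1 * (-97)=570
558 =558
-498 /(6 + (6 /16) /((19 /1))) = -25232 /305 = -82.73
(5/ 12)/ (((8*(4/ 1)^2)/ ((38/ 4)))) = 95/ 3072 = 0.03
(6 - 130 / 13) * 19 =-76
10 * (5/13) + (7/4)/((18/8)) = 541/117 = 4.62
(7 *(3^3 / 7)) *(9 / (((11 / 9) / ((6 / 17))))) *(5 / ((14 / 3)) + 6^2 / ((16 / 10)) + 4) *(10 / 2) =12662730 / 1309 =9673.59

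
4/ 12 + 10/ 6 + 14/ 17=48/ 17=2.82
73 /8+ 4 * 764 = 24521 /8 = 3065.12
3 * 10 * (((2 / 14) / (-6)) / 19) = -5 / 133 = -0.04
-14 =-14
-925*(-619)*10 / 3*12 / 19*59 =1351277000 / 19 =71119842.11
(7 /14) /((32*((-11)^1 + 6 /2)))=-1 /512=-0.00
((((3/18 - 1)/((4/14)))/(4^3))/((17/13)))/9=-0.00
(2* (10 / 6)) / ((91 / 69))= 230 / 91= 2.53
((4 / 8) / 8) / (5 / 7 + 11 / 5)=35 / 1632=0.02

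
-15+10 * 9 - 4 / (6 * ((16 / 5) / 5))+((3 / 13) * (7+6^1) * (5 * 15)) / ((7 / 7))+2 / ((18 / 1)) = 299.07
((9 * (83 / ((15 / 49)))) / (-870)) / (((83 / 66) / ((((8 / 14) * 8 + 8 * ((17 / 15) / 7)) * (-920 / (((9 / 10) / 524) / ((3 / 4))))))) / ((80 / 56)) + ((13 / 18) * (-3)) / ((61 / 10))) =69462391181568 / 8796426594101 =7.90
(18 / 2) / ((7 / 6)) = 54 / 7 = 7.71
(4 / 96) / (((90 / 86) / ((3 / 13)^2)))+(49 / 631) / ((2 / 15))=7480033 / 12796680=0.58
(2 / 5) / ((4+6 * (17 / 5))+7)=2 / 157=0.01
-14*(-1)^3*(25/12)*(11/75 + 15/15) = 301/9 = 33.44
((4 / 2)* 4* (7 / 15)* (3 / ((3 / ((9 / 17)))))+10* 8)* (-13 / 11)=-90584 / 935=-96.88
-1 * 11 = -11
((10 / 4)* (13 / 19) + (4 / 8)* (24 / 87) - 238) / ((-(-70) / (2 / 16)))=-37177 / 88160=-0.42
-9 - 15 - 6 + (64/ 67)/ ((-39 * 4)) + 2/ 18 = -234347/ 7839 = -29.90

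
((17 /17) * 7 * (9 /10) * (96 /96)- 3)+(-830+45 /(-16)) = -66361 /80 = -829.51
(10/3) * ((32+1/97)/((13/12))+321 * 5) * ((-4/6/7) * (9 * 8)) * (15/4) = -1236699000/8827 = -140104.11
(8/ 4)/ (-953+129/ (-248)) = -496/ 236473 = -0.00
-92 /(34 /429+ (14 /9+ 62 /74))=-4380948 /117745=-37.21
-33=-33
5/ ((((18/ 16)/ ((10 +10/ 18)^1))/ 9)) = 3800/ 9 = 422.22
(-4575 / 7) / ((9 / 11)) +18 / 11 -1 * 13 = -187150 / 231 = -810.17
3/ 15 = 1/ 5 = 0.20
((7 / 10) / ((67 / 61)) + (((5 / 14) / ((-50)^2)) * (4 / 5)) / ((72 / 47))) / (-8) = -26904149 / 337680000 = -0.08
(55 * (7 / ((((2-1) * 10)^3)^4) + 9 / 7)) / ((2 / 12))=297000000001617 / 700000000000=424.29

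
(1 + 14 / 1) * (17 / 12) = 21.25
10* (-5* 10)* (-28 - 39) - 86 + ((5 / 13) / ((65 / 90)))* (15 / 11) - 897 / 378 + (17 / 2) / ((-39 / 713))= 3894954886 / 117117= 33256.96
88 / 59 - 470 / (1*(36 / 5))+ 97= 33.21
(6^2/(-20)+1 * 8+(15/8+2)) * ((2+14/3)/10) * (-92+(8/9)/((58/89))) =-2383342/3915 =-608.77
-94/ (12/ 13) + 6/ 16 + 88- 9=-539/ 24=-22.46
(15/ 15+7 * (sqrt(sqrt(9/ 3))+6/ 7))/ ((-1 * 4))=-7 * 3^(1/ 4)/ 4 -7/ 4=-4.05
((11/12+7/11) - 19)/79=-2303/10428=-0.22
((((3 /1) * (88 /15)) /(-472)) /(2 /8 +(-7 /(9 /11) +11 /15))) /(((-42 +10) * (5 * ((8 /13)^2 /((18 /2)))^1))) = -150579 /205867520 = -0.00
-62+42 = -20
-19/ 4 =-4.75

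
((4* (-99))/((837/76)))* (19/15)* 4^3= -4066304/1395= -2914.91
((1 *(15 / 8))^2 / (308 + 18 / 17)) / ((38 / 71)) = 3825 / 179968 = 0.02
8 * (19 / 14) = 10.86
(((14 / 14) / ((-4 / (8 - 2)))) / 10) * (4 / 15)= -1 / 25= -0.04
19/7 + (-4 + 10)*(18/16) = 265/28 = 9.46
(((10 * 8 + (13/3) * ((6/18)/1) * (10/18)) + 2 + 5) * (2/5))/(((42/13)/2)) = 26416/1215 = 21.74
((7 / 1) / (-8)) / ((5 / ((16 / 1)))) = -14 / 5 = -2.80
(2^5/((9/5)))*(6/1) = 320/3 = 106.67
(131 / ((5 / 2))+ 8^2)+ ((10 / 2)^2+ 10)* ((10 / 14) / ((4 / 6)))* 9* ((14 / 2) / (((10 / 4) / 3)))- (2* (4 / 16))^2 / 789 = 46573087 / 15780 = 2951.40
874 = 874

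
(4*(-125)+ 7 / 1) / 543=-493 / 543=-0.91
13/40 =0.32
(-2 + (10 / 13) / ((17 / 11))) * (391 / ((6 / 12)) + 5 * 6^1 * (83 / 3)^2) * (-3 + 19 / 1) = -378405632 / 663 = -570747.56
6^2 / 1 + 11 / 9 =37.22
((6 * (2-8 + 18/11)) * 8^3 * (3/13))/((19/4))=-1769472/2717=-651.26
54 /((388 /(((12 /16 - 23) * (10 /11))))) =-12015 /4268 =-2.82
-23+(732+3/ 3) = 710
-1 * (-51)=51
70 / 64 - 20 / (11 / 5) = -2815 / 352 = -8.00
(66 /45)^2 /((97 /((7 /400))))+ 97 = 211703347 /2182500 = 97.00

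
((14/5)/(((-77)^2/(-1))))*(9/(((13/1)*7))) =-18/385385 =-0.00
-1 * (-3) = 3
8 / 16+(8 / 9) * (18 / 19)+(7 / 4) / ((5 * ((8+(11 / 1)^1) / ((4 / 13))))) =3329 / 2470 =1.35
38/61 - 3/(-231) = 2987/4697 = 0.64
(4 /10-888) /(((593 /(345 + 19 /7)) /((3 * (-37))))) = 171290316 /2965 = 57770.76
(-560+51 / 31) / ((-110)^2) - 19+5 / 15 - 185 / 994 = -10569681169 / 559274100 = -18.90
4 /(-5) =-4 /5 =-0.80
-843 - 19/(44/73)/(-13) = -480809/572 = -840.58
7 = 7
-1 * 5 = -5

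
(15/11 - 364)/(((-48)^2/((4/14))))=-3989/88704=-0.04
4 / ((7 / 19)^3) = 27436 / 343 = 79.99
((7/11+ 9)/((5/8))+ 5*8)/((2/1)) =27.71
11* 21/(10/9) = 207.90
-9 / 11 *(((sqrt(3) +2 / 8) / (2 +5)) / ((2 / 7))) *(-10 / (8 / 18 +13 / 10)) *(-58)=-234900 *sqrt(3) / 1727 -58725 / 1727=-269.59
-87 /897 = -0.10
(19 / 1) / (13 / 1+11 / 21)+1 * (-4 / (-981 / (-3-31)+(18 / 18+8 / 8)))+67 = 68.28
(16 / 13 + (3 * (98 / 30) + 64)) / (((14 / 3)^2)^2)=395037 / 2497040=0.16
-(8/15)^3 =-512/3375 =-0.15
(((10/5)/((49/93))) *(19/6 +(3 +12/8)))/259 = 1426/12691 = 0.11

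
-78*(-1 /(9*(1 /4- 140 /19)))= -1976 /1623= -1.22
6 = 6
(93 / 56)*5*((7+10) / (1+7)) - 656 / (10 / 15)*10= -4400415 / 448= -9822.35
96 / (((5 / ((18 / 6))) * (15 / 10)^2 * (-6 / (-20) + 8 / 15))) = 768 / 25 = 30.72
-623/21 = -89/3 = -29.67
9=9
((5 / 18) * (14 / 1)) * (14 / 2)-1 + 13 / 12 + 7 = 1235 / 36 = 34.31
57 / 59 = 0.97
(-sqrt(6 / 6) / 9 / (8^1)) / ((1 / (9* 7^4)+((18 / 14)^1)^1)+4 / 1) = -2401 / 913760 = -0.00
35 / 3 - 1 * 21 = -28 / 3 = -9.33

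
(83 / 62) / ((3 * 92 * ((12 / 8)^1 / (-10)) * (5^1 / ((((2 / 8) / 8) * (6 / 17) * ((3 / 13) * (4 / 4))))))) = -83 / 5042336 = -0.00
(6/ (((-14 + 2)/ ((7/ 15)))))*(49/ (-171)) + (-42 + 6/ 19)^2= 169367797/ 97470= 1737.64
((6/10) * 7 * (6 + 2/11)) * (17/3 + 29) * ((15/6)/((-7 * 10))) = -1768/55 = -32.15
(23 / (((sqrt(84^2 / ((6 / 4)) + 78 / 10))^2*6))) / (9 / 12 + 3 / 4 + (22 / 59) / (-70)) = 237475 / 436289121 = 0.00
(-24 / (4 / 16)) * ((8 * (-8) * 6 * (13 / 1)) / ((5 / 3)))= 287539.20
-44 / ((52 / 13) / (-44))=484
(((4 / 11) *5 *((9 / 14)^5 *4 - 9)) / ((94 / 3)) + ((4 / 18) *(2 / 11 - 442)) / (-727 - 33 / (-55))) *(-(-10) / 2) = -14264690625 / 7889810852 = -1.81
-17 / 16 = -1.06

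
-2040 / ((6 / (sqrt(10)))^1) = -340 * sqrt(10) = -1075.17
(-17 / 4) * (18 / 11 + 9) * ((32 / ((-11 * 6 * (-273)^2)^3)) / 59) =17 / 82523290576984278021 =0.00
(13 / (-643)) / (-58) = 13 / 37294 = 0.00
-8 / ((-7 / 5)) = 40 / 7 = 5.71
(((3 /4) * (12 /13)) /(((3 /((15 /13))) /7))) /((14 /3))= 135 /338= 0.40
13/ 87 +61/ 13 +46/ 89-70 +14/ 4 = -12308867/ 201318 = -61.14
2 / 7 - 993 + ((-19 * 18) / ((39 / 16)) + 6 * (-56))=-133681 / 91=-1469.02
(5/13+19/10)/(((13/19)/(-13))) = -5643/130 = -43.41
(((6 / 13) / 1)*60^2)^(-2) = 169 / 466560000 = 0.00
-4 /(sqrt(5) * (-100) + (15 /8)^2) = 2304 /8189975 + 65536 * sqrt(5) /8189975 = 0.02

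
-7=-7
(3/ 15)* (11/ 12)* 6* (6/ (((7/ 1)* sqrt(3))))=0.54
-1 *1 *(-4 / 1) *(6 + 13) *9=684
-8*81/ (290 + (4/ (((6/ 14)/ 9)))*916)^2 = -162/ 1491272689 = -0.00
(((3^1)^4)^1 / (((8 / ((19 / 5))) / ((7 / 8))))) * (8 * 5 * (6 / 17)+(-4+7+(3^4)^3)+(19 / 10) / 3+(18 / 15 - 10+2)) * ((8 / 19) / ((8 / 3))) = 30735992133 / 10880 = 2824999.28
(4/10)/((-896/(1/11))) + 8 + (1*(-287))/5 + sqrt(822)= -1217217/24640 + sqrt(822)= -20.73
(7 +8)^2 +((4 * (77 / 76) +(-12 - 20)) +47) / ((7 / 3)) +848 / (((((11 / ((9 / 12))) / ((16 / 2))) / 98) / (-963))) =-63862922175 / 1463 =-43652031.56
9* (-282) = -2538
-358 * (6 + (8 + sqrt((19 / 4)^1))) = -5012 - 179 * sqrt(19) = -5792.24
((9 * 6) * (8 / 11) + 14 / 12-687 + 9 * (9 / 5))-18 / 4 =-104752 / 165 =-634.86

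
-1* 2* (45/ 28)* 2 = -45/ 7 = -6.43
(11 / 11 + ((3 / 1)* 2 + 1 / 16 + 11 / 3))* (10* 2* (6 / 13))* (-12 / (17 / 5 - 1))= -12875 / 26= -495.19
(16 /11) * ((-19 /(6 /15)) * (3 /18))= -380 /33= -11.52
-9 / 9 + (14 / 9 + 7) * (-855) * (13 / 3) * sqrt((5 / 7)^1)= -26790.98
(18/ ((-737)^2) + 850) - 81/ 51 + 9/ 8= 849.54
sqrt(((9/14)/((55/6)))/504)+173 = sqrt(330)/1540+173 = 173.01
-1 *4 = -4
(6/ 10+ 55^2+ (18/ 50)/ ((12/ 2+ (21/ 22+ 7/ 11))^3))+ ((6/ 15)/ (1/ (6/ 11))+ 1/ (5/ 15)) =3879318423427/ 1280802325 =3028.82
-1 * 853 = -853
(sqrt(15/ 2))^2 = 15/ 2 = 7.50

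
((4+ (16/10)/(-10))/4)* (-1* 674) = -16176/25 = -647.04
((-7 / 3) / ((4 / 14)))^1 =-49 / 6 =-8.17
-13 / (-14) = 13 / 14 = 0.93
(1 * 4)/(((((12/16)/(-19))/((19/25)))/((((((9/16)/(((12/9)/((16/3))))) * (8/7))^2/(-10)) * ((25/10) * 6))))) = 935712/1225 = 763.85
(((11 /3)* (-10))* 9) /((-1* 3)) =110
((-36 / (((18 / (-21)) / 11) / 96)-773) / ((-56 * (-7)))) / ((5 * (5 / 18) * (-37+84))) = 392211 / 230300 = 1.70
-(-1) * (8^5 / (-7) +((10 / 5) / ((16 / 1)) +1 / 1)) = -4680.02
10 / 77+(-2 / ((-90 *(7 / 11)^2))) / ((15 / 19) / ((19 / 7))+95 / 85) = 35396947 / 209660220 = 0.17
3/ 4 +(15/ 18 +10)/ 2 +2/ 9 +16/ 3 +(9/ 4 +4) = 647/ 36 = 17.97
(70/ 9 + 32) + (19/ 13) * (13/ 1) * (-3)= -17.22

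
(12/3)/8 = 1/2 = 0.50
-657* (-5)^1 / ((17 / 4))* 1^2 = 772.94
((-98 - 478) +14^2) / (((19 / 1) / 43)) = -860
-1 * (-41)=41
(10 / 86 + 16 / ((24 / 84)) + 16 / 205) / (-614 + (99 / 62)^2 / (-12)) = -0.09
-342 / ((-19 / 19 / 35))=11970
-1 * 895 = -895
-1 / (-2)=1 / 2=0.50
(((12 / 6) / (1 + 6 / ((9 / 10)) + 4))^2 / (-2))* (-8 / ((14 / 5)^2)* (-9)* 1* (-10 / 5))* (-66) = -42768 / 2401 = -17.81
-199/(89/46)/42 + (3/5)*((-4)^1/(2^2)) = -28492/9345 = -3.05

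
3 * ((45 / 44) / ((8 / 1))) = 135 / 352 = 0.38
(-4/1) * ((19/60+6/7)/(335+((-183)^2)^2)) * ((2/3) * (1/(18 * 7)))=-493/22256434534320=-0.00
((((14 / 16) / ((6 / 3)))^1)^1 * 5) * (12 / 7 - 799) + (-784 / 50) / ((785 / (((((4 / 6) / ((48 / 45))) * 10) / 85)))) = -1861962693 / 1067600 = -1744.06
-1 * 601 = -601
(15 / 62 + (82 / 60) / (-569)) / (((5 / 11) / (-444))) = -103177756 / 440975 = -233.98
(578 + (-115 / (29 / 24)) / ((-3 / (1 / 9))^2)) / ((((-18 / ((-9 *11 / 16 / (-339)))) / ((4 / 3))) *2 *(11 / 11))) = -22397353 / 57334392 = -0.39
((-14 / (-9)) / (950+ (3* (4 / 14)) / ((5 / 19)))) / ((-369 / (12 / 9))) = -0.00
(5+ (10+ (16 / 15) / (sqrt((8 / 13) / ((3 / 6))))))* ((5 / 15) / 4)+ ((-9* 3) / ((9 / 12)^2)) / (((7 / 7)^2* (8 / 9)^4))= -19363 / 256+ sqrt(13) / 45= -75.56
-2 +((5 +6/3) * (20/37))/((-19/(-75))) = 9094/703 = 12.94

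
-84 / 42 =-2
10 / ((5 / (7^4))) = 4802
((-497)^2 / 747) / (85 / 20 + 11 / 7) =6916252 / 121761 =56.80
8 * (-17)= -136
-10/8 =-5/4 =-1.25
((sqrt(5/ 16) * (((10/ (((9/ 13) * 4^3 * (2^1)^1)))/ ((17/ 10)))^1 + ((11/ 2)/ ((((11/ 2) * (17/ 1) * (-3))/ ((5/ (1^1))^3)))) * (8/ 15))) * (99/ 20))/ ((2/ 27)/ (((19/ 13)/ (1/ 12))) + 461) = -20568735 * sqrt(5)/ 6175361792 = -0.01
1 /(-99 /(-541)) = 541 /99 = 5.46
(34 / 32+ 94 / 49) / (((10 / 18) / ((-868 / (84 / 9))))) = -1956069 / 3920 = -499.00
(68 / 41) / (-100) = -17 / 1025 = -0.02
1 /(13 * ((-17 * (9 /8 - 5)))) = 8 /6851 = 0.00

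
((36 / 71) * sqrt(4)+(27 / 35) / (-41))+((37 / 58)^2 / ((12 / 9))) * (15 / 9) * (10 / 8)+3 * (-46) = -136.37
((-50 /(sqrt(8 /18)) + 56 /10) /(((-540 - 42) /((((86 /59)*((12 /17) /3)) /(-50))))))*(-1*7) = 208894 /36484125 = 0.01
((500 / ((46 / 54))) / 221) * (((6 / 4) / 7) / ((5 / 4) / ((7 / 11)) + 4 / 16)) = 40500 / 157573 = 0.26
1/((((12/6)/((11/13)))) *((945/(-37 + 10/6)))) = -583/36855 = -0.02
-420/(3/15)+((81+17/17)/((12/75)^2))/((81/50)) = -39775/324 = -122.76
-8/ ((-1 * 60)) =2/ 15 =0.13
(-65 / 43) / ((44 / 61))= -3965 / 1892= -2.10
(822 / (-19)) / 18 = -137 / 57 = -2.40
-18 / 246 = -3 / 41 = -0.07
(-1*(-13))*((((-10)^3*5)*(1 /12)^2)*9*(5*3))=-121875 /2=-60937.50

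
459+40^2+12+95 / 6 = 12521 / 6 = 2086.83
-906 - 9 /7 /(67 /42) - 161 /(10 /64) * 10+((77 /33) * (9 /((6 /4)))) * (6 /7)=-750320 /67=-11198.81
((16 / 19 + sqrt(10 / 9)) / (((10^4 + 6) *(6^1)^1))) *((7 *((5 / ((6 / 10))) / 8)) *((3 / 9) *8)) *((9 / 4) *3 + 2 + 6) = 10325 / 2566539 + 10325 *sqrt(10) / 6483888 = 0.01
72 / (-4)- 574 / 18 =-449 / 9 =-49.89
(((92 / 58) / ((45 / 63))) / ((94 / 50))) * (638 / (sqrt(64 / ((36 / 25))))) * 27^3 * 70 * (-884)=-6471149204520 / 47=-137684025628.09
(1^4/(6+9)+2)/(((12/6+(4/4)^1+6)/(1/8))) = 31/1080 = 0.03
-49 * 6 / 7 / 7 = -6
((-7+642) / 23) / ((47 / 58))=36830 / 1081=34.07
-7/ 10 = -0.70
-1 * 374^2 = -139876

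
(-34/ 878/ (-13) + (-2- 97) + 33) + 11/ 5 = -63.80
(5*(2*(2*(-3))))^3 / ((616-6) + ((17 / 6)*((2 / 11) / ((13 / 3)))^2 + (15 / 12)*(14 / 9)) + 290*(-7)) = 79505712000 / 521958889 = 152.32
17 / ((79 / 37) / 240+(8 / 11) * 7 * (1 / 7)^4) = 569572080 / 369107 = 1543.11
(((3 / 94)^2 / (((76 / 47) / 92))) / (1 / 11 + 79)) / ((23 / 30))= 99 / 103588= 0.00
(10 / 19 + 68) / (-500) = -0.14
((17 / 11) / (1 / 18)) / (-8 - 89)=-306 / 1067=-0.29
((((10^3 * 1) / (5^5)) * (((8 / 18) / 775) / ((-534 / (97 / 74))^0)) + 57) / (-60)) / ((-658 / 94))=0.14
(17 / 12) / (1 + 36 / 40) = 85 / 114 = 0.75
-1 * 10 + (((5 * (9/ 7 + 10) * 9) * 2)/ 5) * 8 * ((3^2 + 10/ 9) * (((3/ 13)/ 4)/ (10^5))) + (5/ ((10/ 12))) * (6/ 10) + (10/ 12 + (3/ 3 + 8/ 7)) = -1792523/ 525000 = -3.41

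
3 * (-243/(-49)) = 729/49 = 14.88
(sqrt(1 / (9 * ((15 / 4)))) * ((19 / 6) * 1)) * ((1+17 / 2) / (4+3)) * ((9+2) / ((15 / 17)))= 67507 * sqrt(15) / 28350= 9.22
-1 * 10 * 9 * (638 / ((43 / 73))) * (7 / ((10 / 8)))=-23473296 / 43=-545890.60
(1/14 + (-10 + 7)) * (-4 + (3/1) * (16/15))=82/35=2.34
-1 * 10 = -10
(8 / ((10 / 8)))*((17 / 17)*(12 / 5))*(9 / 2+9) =5184 / 25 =207.36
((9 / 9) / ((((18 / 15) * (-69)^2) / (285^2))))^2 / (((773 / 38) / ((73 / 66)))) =2824300421875 / 256984706484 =10.99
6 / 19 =0.32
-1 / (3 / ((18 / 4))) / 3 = -1 / 2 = -0.50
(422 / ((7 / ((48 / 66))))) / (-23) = -3376 / 1771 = -1.91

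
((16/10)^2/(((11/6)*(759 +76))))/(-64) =-6/229625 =-0.00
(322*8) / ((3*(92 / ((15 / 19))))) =140 / 19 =7.37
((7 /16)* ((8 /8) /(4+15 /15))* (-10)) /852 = -7 /6816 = -0.00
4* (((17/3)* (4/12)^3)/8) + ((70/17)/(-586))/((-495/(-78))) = 921619/8876142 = 0.10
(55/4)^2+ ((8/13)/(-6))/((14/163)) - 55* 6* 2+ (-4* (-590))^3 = 57414108145729/4368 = 13144255527.87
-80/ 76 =-20/ 19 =-1.05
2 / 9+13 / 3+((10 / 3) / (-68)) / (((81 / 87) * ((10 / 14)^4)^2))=812977021 / 215156250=3.78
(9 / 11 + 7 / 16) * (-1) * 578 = -63869 / 88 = -725.78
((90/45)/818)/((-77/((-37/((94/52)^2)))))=25012/69568037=0.00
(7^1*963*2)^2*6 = 1090585944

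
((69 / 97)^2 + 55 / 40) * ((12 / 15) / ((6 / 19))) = 2690153 / 564540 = 4.77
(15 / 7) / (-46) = -15 / 322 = -0.05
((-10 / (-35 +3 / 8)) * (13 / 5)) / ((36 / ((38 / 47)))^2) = 18772 / 49563333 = 0.00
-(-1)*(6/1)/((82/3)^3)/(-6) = -27/551368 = -0.00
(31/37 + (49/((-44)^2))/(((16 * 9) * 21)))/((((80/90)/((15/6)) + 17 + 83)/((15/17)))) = 648179275/87989310464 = 0.01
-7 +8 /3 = -13 /3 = -4.33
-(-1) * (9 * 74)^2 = 443556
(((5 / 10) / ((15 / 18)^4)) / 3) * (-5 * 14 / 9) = -336 / 125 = -2.69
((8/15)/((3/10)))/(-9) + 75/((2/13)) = 78943/162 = 487.30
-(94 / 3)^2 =-8836 / 9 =-981.78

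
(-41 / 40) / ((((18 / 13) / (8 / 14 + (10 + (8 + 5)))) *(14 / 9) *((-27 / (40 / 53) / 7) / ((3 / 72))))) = 29315 / 320544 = 0.09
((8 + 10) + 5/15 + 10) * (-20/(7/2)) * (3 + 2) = -809.52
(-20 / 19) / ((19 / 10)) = -200 / 361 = -0.55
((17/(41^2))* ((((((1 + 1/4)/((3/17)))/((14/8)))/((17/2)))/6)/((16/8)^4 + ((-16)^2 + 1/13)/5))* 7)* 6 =650/1296051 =0.00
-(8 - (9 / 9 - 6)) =-13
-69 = -69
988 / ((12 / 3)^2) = 61.75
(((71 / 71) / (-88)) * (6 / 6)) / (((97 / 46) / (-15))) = 345 / 4268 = 0.08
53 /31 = 1.71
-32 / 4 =-8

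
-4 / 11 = -0.36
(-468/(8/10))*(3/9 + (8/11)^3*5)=-1757145/1331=-1320.17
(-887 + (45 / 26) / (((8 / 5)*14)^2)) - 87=-317663131 / 326144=-974.00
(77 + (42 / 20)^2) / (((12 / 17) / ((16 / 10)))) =138397 / 750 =184.53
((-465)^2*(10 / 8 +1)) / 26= 1946025 / 104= 18711.78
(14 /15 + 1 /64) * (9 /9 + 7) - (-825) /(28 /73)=1813127 /840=2158.48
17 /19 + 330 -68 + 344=11531 /19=606.89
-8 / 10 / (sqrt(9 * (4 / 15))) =-2 * sqrt(15) / 15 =-0.52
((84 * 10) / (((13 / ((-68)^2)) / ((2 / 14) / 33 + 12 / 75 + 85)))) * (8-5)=54580660224 / 715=76336587.73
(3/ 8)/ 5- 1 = -37/ 40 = -0.92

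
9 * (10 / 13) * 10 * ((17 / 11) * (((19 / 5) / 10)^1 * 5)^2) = 55233 / 143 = 386.24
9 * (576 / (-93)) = -1728 / 31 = -55.74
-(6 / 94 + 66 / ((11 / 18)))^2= -25796241 / 2209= -11677.79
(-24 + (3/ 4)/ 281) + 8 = -17981/ 1124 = -16.00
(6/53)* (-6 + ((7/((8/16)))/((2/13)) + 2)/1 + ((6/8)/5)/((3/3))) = 5229/530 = 9.87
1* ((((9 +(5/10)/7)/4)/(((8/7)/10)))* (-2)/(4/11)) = -6985/64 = -109.14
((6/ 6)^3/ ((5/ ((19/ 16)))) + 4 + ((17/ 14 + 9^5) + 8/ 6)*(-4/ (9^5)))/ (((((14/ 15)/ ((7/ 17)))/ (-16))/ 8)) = -94173724/ 7026831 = -13.40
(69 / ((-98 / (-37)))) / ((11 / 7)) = 2553 / 154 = 16.58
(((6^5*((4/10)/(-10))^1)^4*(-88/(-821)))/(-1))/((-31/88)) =28313290959847686144/9941796875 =2847904791.84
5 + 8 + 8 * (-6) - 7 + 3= -39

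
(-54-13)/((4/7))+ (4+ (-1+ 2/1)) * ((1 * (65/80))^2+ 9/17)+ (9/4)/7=-110.98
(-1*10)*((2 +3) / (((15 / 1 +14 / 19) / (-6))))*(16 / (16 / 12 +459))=0.66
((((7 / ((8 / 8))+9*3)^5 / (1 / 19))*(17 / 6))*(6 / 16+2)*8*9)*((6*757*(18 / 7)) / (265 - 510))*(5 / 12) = -2849576735640816 / 343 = -8307803893996.55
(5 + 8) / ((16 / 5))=65 / 16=4.06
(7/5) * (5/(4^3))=7/64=0.11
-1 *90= -90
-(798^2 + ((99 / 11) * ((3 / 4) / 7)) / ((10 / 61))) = -178306767 / 280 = -636809.88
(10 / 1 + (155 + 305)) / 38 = 235 / 19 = 12.37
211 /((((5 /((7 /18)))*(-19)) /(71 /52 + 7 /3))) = -852229 /266760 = -3.19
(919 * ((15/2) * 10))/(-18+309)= 22975/97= 236.86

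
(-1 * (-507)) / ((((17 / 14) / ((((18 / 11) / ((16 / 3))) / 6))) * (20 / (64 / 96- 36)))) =-564291 / 14960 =-37.72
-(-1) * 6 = 6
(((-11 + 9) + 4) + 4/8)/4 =5/8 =0.62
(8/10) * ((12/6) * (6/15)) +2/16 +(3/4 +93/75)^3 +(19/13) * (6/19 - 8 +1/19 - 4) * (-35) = 603645599/1000000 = 603.65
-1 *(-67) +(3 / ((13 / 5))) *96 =2311 / 13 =177.77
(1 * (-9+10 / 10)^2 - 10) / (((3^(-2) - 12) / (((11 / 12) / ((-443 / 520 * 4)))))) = 57915 / 47401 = 1.22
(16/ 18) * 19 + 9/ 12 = 635/ 36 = 17.64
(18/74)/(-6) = -3/74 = -0.04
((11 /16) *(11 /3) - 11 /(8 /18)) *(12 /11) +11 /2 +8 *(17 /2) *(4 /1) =1013 /4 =253.25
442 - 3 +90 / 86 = 440.05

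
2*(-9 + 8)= -2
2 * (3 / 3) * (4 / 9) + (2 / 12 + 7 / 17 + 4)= 1673 / 306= 5.47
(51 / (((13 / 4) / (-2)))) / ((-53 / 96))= 39168 / 689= 56.85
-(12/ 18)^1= -2/ 3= -0.67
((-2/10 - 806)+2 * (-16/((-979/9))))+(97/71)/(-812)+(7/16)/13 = -805.87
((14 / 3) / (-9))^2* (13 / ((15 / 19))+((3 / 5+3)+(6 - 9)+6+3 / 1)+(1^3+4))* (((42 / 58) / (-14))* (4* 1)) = -182672 / 105705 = -1.73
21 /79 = 0.27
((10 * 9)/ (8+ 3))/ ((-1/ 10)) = -81.82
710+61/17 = 12131/17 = 713.59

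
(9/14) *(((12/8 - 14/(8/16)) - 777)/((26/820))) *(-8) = 11859660/91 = 130325.93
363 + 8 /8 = 364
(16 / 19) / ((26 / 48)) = 384 / 247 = 1.55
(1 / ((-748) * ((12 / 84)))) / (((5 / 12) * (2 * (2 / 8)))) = -42 / 935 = -0.04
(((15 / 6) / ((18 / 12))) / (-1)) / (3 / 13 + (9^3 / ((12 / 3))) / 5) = -1300 / 28611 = -0.05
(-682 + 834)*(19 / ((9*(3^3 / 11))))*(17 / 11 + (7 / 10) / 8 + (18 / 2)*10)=11979.41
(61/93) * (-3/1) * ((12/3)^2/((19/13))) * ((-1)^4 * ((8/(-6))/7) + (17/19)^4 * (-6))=140138071840/1611940449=86.94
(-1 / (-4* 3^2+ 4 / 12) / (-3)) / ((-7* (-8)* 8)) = -1 / 47936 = -0.00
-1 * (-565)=565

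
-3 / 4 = -0.75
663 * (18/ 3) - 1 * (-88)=4066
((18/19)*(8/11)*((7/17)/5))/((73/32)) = 32256/1296845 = 0.02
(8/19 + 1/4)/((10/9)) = 459/760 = 0.60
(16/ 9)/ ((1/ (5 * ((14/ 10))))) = 112/ 9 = 12.44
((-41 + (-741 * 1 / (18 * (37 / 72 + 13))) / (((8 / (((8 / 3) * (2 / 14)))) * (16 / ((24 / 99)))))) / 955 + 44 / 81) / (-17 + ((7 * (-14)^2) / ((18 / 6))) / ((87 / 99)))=84081278789 / 84608708229045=0.00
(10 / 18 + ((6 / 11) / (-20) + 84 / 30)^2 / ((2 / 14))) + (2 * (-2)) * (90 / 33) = 189323 / 4356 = 43.46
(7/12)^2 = 49/144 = 0.34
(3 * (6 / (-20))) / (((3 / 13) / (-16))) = 312 / 5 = 62.40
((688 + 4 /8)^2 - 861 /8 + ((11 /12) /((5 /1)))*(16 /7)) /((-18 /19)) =-7563843703 /15120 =-500254.21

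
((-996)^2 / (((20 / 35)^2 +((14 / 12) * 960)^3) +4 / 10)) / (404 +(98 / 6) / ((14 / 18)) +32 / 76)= 0.00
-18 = -18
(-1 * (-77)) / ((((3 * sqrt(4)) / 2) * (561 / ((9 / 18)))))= 7 / 306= 0.02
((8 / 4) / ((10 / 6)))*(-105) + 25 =-101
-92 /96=-23 /24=-0.96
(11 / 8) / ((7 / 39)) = 429 / 56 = 7.66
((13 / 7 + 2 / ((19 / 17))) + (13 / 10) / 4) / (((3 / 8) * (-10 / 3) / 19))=-21129 / 350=-60.37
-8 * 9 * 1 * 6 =-432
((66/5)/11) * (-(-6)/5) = 1.44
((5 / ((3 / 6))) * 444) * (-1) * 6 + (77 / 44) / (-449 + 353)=-10229767 / 384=-26640.02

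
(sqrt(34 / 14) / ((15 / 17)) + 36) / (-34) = -18 / 17-sqrt(119) / 210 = -1.11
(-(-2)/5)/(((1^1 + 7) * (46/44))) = 11/230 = 0.05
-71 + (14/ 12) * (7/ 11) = -70.26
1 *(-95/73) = -95/73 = -1.30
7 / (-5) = -1.40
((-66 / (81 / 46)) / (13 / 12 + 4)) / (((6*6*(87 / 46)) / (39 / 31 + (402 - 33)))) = -178107952 / 4441959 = -40.10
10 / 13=0.77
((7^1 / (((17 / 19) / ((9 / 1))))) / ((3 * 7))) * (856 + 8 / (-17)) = 829008 / 289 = 2868.54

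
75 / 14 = 5.36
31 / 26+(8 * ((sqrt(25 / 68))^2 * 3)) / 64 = 9407 / 7072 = 1.33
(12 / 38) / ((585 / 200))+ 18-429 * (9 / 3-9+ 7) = -304471 / 741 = -410.89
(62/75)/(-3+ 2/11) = -22/75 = -0.29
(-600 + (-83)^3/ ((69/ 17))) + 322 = -9739561/ 69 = -141153.06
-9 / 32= -0.28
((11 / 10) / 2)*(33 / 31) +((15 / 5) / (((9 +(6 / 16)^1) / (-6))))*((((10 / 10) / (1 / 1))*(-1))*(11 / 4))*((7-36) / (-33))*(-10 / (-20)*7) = 52159 / 3100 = 16.83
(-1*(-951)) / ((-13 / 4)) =-3804 / 13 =-292.62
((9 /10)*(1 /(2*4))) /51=3 /1360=0.00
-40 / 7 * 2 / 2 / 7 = -40 / 49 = -0.82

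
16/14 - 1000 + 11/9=-997.63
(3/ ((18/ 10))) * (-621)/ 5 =-207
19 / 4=4.75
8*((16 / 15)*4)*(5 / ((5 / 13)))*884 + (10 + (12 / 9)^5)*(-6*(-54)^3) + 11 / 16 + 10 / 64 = 6634278293 / 480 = 13821413.11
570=570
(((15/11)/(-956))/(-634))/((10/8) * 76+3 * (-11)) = 0.00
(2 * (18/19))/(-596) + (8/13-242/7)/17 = -8761713/4379557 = -2.00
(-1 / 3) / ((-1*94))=1 / 282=0.00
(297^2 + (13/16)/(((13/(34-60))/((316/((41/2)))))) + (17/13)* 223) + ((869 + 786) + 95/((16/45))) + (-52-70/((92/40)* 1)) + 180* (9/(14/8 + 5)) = 17761882553/196144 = 90555.32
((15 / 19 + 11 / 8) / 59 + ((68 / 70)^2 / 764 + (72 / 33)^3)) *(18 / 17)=262013738288733 / 23738979025300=11.04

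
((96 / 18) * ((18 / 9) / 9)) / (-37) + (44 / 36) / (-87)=-445 / 9657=-0.05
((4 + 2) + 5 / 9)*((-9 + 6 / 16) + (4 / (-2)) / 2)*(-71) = 322553 / 72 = 4479.90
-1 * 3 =-3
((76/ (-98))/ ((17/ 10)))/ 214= -190/ 89131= -0.00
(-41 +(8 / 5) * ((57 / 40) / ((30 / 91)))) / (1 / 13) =-110773 / 250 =-443.09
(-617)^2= 380689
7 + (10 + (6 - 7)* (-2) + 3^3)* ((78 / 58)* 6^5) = 407844.79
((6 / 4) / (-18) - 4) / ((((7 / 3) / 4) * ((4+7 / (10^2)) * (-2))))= 350 / 407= 0.86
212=212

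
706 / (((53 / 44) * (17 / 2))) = 68.95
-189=-189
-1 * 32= -32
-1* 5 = -5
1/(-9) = -1/9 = -0.11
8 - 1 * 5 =3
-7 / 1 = -7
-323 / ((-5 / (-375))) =-24225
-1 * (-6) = 6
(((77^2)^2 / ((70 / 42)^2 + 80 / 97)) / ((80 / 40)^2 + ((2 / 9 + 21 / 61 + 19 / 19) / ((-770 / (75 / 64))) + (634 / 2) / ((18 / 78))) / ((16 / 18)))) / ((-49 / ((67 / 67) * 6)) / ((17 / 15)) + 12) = 73801920876913152 / 56179212952525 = 1313.69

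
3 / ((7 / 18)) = 54 / 7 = 7.71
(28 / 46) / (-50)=-7 / 575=-0.01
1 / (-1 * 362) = -1 / 362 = -0.00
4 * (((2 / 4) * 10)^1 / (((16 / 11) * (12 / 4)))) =55 / 12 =4.58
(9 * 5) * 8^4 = 184320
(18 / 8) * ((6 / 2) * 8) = 54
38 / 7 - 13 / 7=25 / 7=3.57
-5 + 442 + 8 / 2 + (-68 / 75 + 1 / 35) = 231064 / 525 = 440.12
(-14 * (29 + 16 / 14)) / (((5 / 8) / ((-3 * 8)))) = 81024 / 5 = 16204.80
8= 8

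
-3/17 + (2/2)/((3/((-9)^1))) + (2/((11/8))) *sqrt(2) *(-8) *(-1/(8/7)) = -54/17 + 112 *sqrt(2)/11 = 11.22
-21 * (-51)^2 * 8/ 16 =-54621/ 2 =-27310.50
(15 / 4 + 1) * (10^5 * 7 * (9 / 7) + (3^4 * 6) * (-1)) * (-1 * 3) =-25636149 / 2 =-12818074.50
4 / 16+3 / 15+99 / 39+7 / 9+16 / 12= 11933 / 2340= 5.10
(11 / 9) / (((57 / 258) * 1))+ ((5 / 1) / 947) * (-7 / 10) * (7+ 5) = 888680 / 161937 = 5.49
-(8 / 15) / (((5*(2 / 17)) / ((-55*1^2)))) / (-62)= -0.80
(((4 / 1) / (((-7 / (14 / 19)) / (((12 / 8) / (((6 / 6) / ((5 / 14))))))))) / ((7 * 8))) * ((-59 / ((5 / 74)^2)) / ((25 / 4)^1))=969252 / 116375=8.33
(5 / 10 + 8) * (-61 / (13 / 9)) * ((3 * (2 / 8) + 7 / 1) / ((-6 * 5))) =96441 / 1040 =92.73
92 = 92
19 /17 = 1.12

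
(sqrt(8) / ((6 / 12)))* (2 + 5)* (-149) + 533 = 533 - 4172* sqrt(2) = -5367.10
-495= -495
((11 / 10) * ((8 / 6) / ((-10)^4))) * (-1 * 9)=-33 / 25000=-0.00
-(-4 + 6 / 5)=14 / 5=2.80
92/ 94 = 46/ 47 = 0.98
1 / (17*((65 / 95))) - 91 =-20092 / 221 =-90.91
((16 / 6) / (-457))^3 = -512 / 2576987811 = -0.00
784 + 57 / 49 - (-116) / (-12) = 113998 / 147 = 775.50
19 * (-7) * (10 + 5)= -1995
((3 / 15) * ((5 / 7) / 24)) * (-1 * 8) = -0.05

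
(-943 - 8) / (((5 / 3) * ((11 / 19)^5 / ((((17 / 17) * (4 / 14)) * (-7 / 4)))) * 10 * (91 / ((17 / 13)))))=120093277599 / 19052333300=6.30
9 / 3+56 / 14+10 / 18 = 68 / 9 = 7.56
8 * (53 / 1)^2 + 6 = 22478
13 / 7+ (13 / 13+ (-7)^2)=363 / 7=51.86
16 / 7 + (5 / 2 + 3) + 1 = 123 / 14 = 8.79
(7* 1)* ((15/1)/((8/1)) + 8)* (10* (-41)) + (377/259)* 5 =-29353995/1036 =-28333.97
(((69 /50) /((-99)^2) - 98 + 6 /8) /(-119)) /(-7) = -31771529 /272141100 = -0.12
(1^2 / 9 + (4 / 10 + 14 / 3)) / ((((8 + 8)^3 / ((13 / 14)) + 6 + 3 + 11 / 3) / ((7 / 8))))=21203 / 20703120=0.00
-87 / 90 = -0.97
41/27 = 1.52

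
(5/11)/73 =5/803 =0.01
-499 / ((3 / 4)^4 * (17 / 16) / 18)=-4087808 / 153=-26717.70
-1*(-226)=226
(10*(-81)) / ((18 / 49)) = -2205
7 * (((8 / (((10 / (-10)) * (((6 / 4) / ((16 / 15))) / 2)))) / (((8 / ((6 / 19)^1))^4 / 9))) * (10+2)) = -13608 / 651605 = -0.02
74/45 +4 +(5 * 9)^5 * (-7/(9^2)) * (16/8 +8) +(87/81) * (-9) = -7176093931/45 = -159468754.02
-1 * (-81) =81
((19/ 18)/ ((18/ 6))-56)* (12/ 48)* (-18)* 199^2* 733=87227736665/ 12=7268978055.42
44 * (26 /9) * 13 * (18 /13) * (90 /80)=2574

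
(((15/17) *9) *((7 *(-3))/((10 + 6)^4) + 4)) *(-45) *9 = -843033825/65536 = -12863.68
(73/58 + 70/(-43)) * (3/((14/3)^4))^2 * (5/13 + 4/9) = -586140057/47848032773632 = -0.00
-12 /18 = -2 /3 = -0.67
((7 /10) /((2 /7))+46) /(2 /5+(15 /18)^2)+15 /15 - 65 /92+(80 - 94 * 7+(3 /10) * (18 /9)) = -48285733 /90620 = -532.84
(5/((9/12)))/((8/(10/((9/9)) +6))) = 40/3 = 13.33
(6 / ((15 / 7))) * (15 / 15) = 14 / 5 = 2.80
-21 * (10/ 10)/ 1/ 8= -21/ 8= -2.62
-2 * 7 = -14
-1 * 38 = -38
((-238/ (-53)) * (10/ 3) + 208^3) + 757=1430949751/ 159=8999683.97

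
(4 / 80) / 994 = 1 / 19880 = 0.00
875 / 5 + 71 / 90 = 15821 / 90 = 175.79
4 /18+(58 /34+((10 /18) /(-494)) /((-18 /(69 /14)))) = 12243275 /6348888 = 1.93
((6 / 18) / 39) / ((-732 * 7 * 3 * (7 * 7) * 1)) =-1 / 88127676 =-0.00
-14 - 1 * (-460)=446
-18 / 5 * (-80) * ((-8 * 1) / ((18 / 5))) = -640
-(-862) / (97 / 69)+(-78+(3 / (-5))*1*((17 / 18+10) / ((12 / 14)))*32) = 1265936 / 4365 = 290.02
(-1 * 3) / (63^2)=-0.00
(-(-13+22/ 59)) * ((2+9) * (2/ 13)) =16390/ 767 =21.37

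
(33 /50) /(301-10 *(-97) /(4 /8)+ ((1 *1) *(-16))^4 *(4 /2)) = 33 /6665650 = 0.00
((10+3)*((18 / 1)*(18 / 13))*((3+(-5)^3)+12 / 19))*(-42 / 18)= 1743336 / 19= 91754.53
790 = 790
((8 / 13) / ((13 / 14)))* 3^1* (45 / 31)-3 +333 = 1743990 / 5239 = 332.89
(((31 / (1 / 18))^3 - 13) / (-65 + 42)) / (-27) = 173741099 / 621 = 279776.33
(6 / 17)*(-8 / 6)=-8 / 17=-0.47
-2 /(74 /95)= -95 /37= -2.57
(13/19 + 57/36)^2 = 267289/51984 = 5.14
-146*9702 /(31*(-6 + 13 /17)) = 24080364 /2759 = 8727.93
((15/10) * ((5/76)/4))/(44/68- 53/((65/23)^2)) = -1077375/261533632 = -0.00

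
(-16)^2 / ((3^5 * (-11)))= -256 / 2673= -0.10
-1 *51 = -51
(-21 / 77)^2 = 0.07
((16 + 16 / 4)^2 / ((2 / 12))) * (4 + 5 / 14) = 73200 / 7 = 10457.14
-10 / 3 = -3.33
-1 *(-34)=34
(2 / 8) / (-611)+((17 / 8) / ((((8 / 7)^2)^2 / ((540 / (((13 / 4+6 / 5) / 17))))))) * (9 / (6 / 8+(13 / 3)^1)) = 7726782917363 / 1698364928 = 4549.54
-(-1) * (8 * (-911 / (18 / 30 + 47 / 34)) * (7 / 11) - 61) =-8898847 / 3707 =-2400.55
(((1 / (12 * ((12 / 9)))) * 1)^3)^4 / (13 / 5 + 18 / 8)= 5 / 6825768185233408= 0.00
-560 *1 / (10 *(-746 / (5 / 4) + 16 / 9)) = 315 / 3347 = 0.09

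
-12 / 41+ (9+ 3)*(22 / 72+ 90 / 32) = 18265 / 492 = 37.12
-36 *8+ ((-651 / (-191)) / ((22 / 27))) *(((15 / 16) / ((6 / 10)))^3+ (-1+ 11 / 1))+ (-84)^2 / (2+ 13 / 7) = 1599.12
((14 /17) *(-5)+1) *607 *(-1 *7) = 225197 /17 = 13246.88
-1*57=-57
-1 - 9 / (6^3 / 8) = -4 / 3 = -1.33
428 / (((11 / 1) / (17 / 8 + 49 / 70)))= 12091 / 110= 109.92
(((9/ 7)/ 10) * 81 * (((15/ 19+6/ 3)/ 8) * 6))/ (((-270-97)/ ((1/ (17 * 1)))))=-115911/ 33191480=-0.00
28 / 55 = 0.51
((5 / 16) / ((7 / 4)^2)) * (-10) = -50 / 49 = -1.02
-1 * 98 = -98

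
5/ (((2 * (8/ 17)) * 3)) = 85/ 48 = 1.77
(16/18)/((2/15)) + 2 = 26/3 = 8.67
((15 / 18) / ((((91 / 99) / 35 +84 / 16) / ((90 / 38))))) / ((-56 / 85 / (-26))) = 41023125 / 2778902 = 14.76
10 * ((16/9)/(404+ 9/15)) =800/18207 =0.04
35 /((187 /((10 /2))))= 175 /187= 0.94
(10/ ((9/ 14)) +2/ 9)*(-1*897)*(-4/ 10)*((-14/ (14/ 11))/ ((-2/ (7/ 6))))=1634633/ 45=36325.18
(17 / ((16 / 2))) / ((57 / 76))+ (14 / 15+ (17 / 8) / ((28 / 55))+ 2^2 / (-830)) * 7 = 1535899 / 39840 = 38.55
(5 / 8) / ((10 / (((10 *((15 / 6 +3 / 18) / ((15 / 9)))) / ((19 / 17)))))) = 17 / 19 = 0.89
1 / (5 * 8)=1 / 40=0.02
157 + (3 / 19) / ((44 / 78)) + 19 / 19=66161 / 418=158.28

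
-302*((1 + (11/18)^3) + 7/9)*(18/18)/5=-121.16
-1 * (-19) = 19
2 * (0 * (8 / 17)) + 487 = 487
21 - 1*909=-888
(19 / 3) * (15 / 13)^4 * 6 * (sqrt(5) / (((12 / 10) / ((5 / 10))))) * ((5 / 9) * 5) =4453125 * sqrt(5) / 57122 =174.32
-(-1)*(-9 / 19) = -9 / 19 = -0.47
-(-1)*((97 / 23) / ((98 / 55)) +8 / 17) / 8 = 108727 / 306544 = 0.35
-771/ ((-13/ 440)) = 339240/ 13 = 26095.38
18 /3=6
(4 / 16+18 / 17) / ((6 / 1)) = 89 / 408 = 0.22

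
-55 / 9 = -6.11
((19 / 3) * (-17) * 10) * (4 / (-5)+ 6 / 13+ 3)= -111758 / 39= -2865.59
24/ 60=2/ 5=0.40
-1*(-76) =76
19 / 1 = 19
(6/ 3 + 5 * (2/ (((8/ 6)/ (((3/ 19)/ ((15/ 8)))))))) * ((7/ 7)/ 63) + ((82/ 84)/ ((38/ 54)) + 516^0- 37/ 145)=754597/ 347130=2.17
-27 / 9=-3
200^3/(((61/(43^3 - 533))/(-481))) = -303891952000000/61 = -4981835278688.52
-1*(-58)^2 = -3364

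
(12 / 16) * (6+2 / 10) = 93 / 20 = 4.65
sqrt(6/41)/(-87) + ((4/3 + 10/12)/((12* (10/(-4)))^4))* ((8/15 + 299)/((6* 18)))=58409/7873200000 - sqrt(246)/3567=-0.00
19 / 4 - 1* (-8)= 51 / 4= 12.75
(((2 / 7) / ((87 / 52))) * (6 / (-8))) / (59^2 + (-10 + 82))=-26 / 721259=-0.00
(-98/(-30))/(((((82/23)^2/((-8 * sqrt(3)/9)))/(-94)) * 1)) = 4873148 * sqrt(3)/226935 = 37.19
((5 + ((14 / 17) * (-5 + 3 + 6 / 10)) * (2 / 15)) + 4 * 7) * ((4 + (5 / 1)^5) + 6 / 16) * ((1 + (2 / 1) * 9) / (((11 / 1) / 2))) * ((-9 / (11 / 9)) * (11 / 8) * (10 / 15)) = -35856674163 / 14960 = -2396836.51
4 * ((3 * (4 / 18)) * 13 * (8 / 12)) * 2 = 416 / 9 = 46.22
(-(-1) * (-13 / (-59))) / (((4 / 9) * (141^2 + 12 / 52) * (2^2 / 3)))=1521 / 81327488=0.00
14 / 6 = 7 / 3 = 2.33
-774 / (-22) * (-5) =-1935 / 11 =-175.91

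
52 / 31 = 1.68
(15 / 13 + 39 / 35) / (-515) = -1032 / 234325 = -0.00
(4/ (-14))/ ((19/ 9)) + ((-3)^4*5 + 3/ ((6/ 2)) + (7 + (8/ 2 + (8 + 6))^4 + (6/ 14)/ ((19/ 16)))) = 14016767/ 133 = 105389.23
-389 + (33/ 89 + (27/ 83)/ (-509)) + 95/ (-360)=-105280837685/ 270718776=-388.89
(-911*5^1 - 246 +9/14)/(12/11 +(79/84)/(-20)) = -88710600/19291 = -4598.55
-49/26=-1.88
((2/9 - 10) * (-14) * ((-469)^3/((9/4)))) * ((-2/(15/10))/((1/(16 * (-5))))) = -162681888624640/243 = -669472792693.99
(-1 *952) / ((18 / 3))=-476 / 3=-158.67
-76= -76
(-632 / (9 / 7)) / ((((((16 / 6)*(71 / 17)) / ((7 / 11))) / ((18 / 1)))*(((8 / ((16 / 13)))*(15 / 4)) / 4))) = -4211648 / 50765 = -82.96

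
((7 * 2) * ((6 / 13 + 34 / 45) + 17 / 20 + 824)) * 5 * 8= 54123916 / 117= 462597.57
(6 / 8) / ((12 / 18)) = 9 / 8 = 1.12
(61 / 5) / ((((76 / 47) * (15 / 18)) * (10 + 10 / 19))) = 0.86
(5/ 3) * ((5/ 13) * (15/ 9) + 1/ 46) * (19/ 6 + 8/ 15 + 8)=1189/ 92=12.92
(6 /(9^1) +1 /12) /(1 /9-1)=-0.84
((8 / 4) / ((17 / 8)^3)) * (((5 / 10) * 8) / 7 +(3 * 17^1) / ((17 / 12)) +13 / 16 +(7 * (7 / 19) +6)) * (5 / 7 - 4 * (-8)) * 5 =7167443520 / 4574003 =1567.00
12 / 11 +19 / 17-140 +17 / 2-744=-873.29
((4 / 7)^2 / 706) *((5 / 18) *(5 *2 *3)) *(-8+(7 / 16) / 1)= -3025 / 103782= -0.03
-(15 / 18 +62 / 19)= -467 / 114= -4.10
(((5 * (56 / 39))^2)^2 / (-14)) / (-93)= 439040000 / 215150013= 2.04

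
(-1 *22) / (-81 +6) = 22 / 75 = 0.29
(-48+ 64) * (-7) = -112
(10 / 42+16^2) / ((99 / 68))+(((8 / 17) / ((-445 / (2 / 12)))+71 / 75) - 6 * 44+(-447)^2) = 15705769530754 / 78638175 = 199721.95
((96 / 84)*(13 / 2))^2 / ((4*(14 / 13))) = 12.81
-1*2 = -2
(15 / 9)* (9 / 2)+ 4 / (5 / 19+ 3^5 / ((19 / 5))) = 4613 / 610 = 7.56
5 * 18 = 90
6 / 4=3 / 2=1.50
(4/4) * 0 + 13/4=13/4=3.25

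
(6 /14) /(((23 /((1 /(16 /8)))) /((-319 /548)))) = -0.01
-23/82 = -0.28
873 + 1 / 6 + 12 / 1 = 5311 / 6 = 885.17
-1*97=-97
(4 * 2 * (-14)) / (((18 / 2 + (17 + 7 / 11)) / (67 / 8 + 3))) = -14014 / 293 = -47.83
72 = 72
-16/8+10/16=-11/8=-1.38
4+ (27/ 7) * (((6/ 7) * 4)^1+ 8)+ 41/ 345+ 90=2336279/ 16905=138.20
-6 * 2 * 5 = -60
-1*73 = -73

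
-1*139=-139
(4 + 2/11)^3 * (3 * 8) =2336064/1331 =1755.12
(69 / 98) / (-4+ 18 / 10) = -345 / 1078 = -0.32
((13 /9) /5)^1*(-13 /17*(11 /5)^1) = -1859 /3825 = -0.49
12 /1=12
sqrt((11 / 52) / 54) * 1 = sqrt(858) / 468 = 0.06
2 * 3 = 6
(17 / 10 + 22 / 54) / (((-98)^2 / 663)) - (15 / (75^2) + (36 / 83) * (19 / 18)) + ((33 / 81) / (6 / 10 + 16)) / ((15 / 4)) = -4979316553 / 16141923000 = -0.31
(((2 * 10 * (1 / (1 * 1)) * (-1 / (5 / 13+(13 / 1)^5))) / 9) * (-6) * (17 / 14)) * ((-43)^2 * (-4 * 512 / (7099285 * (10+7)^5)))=-98455552 / 6010217036312900859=-0.00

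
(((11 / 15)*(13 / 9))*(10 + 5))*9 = 143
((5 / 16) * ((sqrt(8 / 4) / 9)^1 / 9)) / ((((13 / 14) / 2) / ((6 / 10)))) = 7 * sqrt(2) / 1404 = 0.01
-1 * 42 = -42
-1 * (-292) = 292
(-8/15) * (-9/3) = 8/5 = 1.60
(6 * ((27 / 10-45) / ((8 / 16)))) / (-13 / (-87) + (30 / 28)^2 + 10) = -43277976 / 963215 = -44.93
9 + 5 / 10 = 19 / 2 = 9.50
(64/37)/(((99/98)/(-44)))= -25088/333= -75.34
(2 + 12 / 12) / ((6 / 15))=15 / 2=7.50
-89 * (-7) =623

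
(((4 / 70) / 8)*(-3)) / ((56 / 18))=-0.01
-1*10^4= -10000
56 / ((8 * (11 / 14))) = 98 / 11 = 8.91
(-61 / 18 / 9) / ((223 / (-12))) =122 / 6021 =0.02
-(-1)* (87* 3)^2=68121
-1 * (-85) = 85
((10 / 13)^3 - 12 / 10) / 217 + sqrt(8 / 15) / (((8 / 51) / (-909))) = -15453*sqrt(30) / 20 - 8182 / 2383745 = -4231.98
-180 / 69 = -60 / 23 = -2.61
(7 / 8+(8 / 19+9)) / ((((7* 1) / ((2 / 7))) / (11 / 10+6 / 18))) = 13459 / 22344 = 0.60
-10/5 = -2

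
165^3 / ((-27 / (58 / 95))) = -1929950 / 19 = -101576.32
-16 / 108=-4 / 27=-0.15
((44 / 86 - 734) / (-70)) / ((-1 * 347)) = -3154 / 104447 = -0.03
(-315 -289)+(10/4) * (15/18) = -7223/12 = -601.92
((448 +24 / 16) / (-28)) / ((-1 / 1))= 899 / 56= 16.05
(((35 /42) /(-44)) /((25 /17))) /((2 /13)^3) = -37349 /10560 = -3.54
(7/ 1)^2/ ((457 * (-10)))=-49/ 4570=-0.01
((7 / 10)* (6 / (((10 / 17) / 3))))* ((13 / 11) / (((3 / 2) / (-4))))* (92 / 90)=-284648 / 4125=-69.01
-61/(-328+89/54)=3294/17623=0.19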